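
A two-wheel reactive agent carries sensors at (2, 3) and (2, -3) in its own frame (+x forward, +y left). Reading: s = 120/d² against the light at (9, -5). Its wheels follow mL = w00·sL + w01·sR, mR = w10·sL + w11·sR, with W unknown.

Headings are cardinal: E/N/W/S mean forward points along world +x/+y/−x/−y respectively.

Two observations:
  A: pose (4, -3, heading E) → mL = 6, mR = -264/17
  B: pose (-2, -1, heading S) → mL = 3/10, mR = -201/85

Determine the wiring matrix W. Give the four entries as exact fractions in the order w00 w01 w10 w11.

obs A: pose=(4,-3,E) → sL=60/17, sR=12, mL=6, mR=-264/17
obs B: pose=(-2,-1,S) → sL=30/17, sR=3/5, mL=3/10, mR=-201/85
sensor matrix S = [[60/17, 12], [30/17, 3/5]]; det S = -324/17
solve [mL_A; mL_B] = S·[w00; w01] and [mR_A; mR_B] = S·[w10; w11]:
  w00 = 0, w01 = 1/2, w10 = -1, w11 = -1

0 1/2 -1 -1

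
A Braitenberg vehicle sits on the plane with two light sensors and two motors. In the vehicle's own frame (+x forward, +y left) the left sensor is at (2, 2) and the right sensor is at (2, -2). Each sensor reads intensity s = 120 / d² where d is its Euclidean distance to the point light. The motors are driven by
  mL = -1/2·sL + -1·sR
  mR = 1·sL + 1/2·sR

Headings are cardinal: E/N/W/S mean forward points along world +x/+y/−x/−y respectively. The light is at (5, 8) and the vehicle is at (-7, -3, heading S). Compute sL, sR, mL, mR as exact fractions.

left sensor world pos  = (-5, -5); dL² = 269
right sensor world pos = (-9, -5); dR² = 365
sL = 120/269 = 120/269
sR = 120/365 = 24/73
mL = -1/2·sL + -1·sR = -10836/19637
mR = 1·sL + 1/2·sR = 11988/19637

120/269 24/73 -10836/19637 11988/19637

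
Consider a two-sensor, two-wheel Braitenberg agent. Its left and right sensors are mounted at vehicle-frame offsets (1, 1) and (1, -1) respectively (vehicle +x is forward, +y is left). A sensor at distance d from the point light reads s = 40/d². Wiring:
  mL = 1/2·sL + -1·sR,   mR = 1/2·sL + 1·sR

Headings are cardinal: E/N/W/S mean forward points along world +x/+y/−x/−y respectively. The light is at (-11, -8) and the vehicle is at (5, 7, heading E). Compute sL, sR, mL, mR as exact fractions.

8/109 8/97 -484/10573 1260/10573

left sensor world pos  = (6, 8); dL² = 545
right sensor world pos = (6, 6); dR² = 485
sL = 40/545 = 8/109
sR = 40/485 = 8/97
mL = 1/2·sL + -1·sR = -484/10573
mR = 1/2·sL + 1·sR = 1260/10573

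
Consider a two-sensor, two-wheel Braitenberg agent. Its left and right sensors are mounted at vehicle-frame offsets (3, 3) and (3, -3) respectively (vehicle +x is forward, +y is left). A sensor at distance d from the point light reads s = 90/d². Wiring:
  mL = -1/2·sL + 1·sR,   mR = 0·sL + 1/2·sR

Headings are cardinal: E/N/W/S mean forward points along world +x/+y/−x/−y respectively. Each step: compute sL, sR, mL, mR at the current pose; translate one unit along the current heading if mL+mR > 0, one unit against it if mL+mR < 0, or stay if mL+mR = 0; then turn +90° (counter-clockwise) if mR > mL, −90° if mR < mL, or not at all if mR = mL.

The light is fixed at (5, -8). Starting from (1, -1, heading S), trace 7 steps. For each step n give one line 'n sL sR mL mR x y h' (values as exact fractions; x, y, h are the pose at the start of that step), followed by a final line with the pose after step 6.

0 90/17 18/13 -279/221 9/13 1 -1 S
1 45/61 45/13 4905/1586 45/26 1 0 E
2 18/5 90/61 -99/305 45/61 2 0 S
3 9/10 45/8 207/40 45/16 2 -1 E
4 90/17 90/41 -315/697 45/41 3 -1 S
5 45/41 9 693/82 9/2 3 -2 E
6 90/13 18/5 9/65 9/5 4 -2 S
final 4 -3 E

n=0: pose=(1,-1,S); sL=90/17, sR=18/13; mL=-279/221, mR=9/13; mL+mR=-126/221 → advance -1; mR−mL=432/221 → turn +1·90°
n=1: pose=(1,0,E); sL=45/61, sR=45/13; mL=4905/1586, mR=45/26; mL+mR=3825/793 → advance +1; mR−mL=-1080/793 → turn -1·90°
n=2: pose=(2,0,S); sL=18/5, sR=90/61; mL=-99/305, mR=45/61; mL+mR=126/305 → advance +1; mR−mL=324/305 → turn +1·90°
n=3: pose=(2,-1,E); sL=9/10, sR=45/8; mL=207/40, mR=45/16; mL+mR=639/80 → advance +1; mR−mL=-189/80 → turn -1·90°
n=4: pose=(3,-1,S); sL=90/17, sR=90/41; mL=-315/697, mR=45/41; mL+mR=450/697 → advance +1; mR−mL=1080/697 → turn +1·90°
n=5: pose=(3,-2,E); sL=45/41, sR=9; mL=693/82, mR=9/2; mL+mR=531/41 → advance +1; mR−mL=-162/41 → turn -1·90°
n=6: pose=(4,-2,S); sL=90/13, sR=18/5; mL=9/65, mR=9/5; mL+mR=126/65 → advance +1; mR−mL=108/65 → turn +1·90°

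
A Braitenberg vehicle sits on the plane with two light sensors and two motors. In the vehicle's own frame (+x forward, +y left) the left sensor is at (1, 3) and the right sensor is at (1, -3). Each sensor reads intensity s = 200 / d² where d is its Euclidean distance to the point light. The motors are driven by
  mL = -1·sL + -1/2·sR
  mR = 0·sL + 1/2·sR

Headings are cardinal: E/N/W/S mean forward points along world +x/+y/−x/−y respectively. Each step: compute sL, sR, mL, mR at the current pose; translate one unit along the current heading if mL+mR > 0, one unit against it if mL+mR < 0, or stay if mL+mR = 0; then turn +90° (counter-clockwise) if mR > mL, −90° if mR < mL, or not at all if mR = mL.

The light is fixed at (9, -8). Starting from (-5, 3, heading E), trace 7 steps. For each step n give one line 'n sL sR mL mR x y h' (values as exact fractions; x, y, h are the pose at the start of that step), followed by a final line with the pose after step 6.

0 40/73 200/233 -16620/17009 100/233 -5 3 E
1 50/117 25/36 -725/936 25/72 -6 3 N
2 40/61 8/17 -924/1037 4/17 -6 2 W
3 100/101 20/37 -4710/3737 10/37 -5 2 S
4 40/73 200/233 -16620/17009 100/233 -5 3 E
5 50/117 25/36 -725/936 25/72 -6 3 N
6 40/61 8/17 -924/1037 4/17 -6 2 W
final -5 2 S

n=0: pose=(-5,3,E); sL=40/73, sR=200/233; mL=-16620/17009, mR=100/233; mL+mR=-40/73 → advance -1; mR−mL=23920/17009 → turn +1·90°
n=1: pose=(-6,3,N); sL=50/117, sR=25/36; mL=-725/936, mR=25/72; mL+mR=-50/117 → advance -1; mR−mL=175/156 → turn +1·90°
n=2: pose=(-6,2,W); sL=40/61, sR=8/17; mL=-924/1037, mR=4/17; mL+mR=-40/61 → advance -1; mR−mL=1168/1037 → turn +1·90°
n=3: pose=(-5,2,S); sL=100/101, sR=20/37; mL=-4710/3737, mR=10/37; mL+mR=-100/101 → advance -1; mR−mL=5720/3737 → turn +1·90°
n=4: pose=(-5,3,E); sL=40/73, sR=200/233; mL=-16620/17009, mR=100/233; mL+mR=-40/73 → advance -1; mR−mL=23920/17009 → turn +1·90°
n=5: pose=(-6,3,N); sL=50/117, sR=25/36; mL=-725/936, mR=25/72; mL+mR=-50/117 → advance -1; mR−mL=175/156 → turn +1·90°
n=6: pose=(-6,2,W); sL=40/61, sR=8/17; mL=-924/1037, mR=4/17; mL+mR=-40/61 → advance -1; mR−mL=1168/1037 → turn +1·90°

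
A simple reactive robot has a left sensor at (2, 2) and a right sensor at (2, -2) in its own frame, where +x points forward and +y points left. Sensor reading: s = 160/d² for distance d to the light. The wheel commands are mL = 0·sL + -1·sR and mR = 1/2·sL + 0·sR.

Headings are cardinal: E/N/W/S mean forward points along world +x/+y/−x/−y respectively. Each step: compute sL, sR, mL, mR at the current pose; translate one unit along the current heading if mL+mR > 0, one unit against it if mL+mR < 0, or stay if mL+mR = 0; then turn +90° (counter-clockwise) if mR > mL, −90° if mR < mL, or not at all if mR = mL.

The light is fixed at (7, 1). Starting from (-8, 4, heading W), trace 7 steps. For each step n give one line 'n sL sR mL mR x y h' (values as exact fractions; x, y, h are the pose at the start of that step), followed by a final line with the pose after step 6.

0 16/29 80/157 -80/157 8/29 -8 4 W
1 32/29 160/257 -160/257 16/29 -7 4 S
2 8/9 40/37 -40/37 4/9 -7 5 E
3 32/65 32/41 -32/41 16/65 -8 5 N
4 16/29 80/157 -80/157 8/29 -8 4 W
5 32/29 160/257 -160/257 16/29 -7 4 S
6 8/9 40/37 -40/37 4/9 -7 5 E
final -8 5 N

n=0: pose=(-8,4,W); sL=16/29, sR=80/157; mL=-80/157, mR=8/29; mL+mR=-1064/4553 → advance -1; mR−mL=3576/4553 → turn +1·90°
n=1: pose=(-7,4,S); sL=32/29, sR=160/257; mL=-160/257, mR=16/29; mL+mR=-528/7453 → advance -1; mR−mL=8752/7453 → turn +1·90°
n=2: pose=(-7,5,E); sL=8/9, sR=40/37; mL=-40/37, mR=4/9; mL+mR=-212/333 → advance -1; mR−mL=508/333 → turn +1·90°
n=3: pose=(-8,5,N); sL=32/65, sR=32/41; mL=-32/41, mR=16/65; mL+mR=-1424/2665 → advance -1; mR−mL=2736/2665 → turn +1·90°
n=4: pose=(-8,4,W); sL=16/29, sR=80/157; mL=-80/157, mR=8/29; mL+mR=-1064/4553 → advance -1; mR−mL=3576/4553 → turn +1·90°
n=5: pose=(-7,4,S); sL=32/29, sR=160/257; mL=-160/257, mR=16/29; mL+mR=-528/7453 → advance -1; mR−mL=8752/7453 → turn +1·90°
n=6: pose=(-7,5,E); sL=8/9, sR=40/37; mL=-40/37, mR=4/9; mL+mR=-212/333 → advance -1; mR−mL=508/333 → turn +1·90°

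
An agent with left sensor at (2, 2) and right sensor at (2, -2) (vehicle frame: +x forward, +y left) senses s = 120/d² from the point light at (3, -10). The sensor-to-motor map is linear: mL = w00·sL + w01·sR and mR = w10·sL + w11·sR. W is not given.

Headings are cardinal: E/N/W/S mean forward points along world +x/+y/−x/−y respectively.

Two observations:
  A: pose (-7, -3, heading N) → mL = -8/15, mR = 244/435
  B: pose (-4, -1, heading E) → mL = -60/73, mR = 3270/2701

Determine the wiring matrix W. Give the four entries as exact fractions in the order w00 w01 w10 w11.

-1 0 -1/2 1

obs A: pose=(-7,-3,N) → sL=8/15, sR=24/29, mL=-8/15, mR=244/435
obs B: pose=(-4,-1,E) → sL=60/73, sR=60/37, mL=-60/73, mR=3270/2701
sensor matrix S = [[8/15, 24/29], [60/73, 60/37]]; det S = 14464/78329
solve [mL_A; mL_B] = S·[w00; w01] and [mR_A; mR_B] = S·[w10; w11]:
  w00 = -1, w01 = 0, w10 = -1/2, w11 = 1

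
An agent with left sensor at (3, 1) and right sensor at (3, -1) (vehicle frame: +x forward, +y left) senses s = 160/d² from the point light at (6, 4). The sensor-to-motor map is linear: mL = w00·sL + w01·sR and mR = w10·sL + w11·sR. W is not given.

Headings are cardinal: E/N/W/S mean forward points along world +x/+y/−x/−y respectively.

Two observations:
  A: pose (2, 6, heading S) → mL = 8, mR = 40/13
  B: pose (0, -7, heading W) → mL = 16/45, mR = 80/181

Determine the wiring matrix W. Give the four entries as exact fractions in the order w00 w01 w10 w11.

obs A: pose=(2,6,S) → sL=16, sR=80/13, mL=8, mR=40/13
obs B: pose=(0,-7,W) → sL=32/45, sR=160/181, mL=16/45, mR=80/181
sensor matrix S = [[16, 80/13], [32/45, 160/181]]; det S = 206848/21177
solve [mL_A; mL_B] = S·[w00; w01] and [mR_A; mR_B] = S·[w10; w11]:
  w00 = 1/2, w01 = 0, w10 = 0, w11 = 1/2

1/2 0 0 1/2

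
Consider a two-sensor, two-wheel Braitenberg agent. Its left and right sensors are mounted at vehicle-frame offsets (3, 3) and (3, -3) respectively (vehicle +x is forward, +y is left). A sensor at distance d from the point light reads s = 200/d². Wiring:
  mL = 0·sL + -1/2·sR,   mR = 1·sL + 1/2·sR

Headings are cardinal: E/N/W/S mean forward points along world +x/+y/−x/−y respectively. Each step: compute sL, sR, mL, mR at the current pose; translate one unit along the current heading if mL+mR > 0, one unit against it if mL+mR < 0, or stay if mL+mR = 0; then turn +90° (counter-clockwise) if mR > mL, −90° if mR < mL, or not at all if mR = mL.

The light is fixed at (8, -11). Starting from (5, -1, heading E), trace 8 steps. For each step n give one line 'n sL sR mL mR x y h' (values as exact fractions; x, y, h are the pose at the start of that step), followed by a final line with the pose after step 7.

0 200/169 200/49 -100/49 26700/8281 5 -1 E
1 100/97 20/17 -10/17 2670/1649 6 -1 N
2 200/89 200/221 -100/221 53100/19669 6 0 W
3 25/8 2 -1 33/8 5 0 S
4 200/169 200/49 -100/49 26700/8281 5 -1 E
5 100/97 20/17 -10/17 2670/1649 6 -1 N
6 200/89 200/221 -100/221 53100/19669 6 0 W
7 25/8 2 -1 33/8 5 0 S
final 5 -1 E

n=0: pose=(5,-1,E); sL=200/169, sR=200/49; mL=-100/49, mR=26700/8281; mL+mR=200/169 → advance +1; mR−mL=43600/8281 → turn +1·90°
n=1: pose=(6,-1,N); sL=100/97, sR=20/17; mL=-10/17, mR=2670/1649; mL+mR=100/97 → advance +1; mR−mL=3640/1649 → turn +1·90°
n=2: pose=(6,0,W); sL=200/89, sR=200/221; mL=-100/221, mR=53100/19669; mL+mR=200/89 → advance +1; mR−mL=62000/19669 → turn +1·90°
n=3: pose=(5,0,S); sL=25/8, sR=2; mL=-1, mR=33/8; mL+mR=25/8 → advance +1; mR−mL=41/8 → turn +1·90°
n=4: pose=(5,-1,E); sL=200/169, sR=200/49; mL=-100/49, mR=26700/8281; mL+mR=200/169 → advance +1; mR−mL=43600/8281 → turn +1·90°
n=5: pose=(6,-1,N); sL=100/97, sR=20/17; mL=-10/17, mR=2670/1649; mL+mR=100/97 → advance +1; mR−mL=3640/1649 → turn +1·90°
n=6: pose=(6,0,W); sL=200/89, sR=200/221; mL=-100/221, mR=53100/19669; mL+mR=200/89 → advance +1; mR−mL=62000/19669 → turn +1·90°
n=7: pose=(5,0,S); sL=25/8, sR=2; mL=-1, mR=33/8; mL+mR=25/8 → advance +1; mR−mL=41/8 → turn +1·90°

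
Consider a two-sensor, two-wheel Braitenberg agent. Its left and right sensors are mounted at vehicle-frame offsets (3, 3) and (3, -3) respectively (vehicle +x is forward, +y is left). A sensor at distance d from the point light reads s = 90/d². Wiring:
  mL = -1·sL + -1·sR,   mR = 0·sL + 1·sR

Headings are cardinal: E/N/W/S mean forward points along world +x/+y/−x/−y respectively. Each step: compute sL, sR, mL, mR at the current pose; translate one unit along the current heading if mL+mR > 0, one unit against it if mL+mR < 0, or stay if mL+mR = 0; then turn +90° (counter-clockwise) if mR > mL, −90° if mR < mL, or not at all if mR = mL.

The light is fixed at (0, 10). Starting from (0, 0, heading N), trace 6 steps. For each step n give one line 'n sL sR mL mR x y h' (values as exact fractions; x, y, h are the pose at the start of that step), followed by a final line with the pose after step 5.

0 45/29 45/29 -90/29 45/29 0 0 N
1 18/41 90/73 -5004/2993 90/73 0 -1 W
2 45/106 9/20 -927/1060 9/20 1 -1 S
3 18/13 18/37 -900/481 18/37 1 0 E
4 45/29 45/29 -90/29 45/29 0 0 N
5 18/41 90/73 -5004/2993 90/73 0 -1 W
final 1 -1 S

n=0: pose=(0,0,N); sL=45/29, sR=45/29; mL=-90/29, mR=45/29; mL+mR=-45/29 → advance -1; mR−mL=135/29 → turn +1·90°
n=1: pose=(0,-1,W); sL=18/41, sR=90/73; mL=-5004/2993, mR=90/73; mL+mR=-18/41 → advance -1; mR−mL=8694/2993 → turn +1·90°
n=2: pose=(1,-1,S); sL=45/106, sR=9/20; mL=-927/1060, mR=9/20; mL+mR=-45/106 → advance -1; mR−mL=351/265 → turn +1·90°
n=3: pose=(1,0,E); sL=18/13, sR=18/37; mL=-900/481, mR=18/37; mL+mR=-18/13 → advance -1; mR−mL=1134/481 → turn +1·90°
n=4: pose=(0,0,N); sL=45/29, sR=45/29; mL=-90/29, mR=45/29; mL+mR=-45/29 → advance -1; mR−mL=135/29 → turn +1·90°
n=5: pose=(0,-1,W); sL=18/41, sR=90/73; mL=-5004/2993, mR=90/73; mL+mR=-18/41 → advance -1; mR−mL=8694/2993 → turn +1·90°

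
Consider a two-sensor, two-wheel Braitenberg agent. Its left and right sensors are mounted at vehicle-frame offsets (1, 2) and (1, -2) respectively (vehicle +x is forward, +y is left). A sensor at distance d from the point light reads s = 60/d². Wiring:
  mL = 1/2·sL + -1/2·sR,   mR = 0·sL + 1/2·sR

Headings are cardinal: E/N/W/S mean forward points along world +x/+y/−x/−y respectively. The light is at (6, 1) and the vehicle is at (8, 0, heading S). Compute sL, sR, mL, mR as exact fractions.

3 15 -6 15/2

left sensor world pos  = (10, -1); dL² = 20
right sensor world pos = (6, -1); dR² = 4
sL = 60/20 = 3
sR = 60/4 = 15
mL = 1/2·sL + -1/2·sR = -6
mR = 0·sL + 1/2·sR = 15/2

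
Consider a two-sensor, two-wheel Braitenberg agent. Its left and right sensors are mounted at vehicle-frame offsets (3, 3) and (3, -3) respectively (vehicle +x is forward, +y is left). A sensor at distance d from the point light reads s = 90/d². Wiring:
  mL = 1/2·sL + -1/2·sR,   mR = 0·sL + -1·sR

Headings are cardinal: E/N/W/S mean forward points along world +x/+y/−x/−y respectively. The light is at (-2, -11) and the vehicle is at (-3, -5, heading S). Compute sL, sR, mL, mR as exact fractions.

90/13 18/5 108/65 -18/5

left sensor world pos  = (0, -8); dL² = 13
right sensor world pos = (-6, -8); dR² = 25
sL = 90/13 = 90/13
sR = 90/25 = 18/5
mL = 1/2·sL + -1/2·sR = 108/65
mR = 0·sL + -1·sR = -18/5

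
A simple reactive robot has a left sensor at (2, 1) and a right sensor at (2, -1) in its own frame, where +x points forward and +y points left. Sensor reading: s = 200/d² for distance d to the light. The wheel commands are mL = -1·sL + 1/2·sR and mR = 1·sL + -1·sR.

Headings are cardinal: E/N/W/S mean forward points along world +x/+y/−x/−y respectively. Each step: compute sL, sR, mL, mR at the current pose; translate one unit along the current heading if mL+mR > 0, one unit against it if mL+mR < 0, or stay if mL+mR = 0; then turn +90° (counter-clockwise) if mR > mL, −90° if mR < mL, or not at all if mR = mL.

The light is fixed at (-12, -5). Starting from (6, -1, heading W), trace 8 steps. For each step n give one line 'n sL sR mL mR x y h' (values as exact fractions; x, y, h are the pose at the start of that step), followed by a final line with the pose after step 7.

n=0: pose=(6,-1,W); sL=40/53, sR=200/281; mL=-5940/14893, mR=640/14893; mL+mR=-100/281 → advance -1; mR−mL=6580/14893 → turn +1·90°
n=1: pose=(7,-1,S); sL=50/101, sR=25/41; mL=-1575/8282, mR=-475/4141; mL+mR=-25/82 → advance -1; mR−mL=625/8282 → turn +1·90°
n=2: pose=(7,0,E); sL=200/477, sR=200/457; mL=-43700/217989, mR=-4000/217989; mL+mR=-100/457 → advance -1; mR−mL=39700/217989 → turn +1·90°
n=3: pose=(6,0,N); sL=100/169, sR=20/41; mL=-2410/6929, mR=720/6929; mL+mR=-10/41 → advance -1; mR−mL=3130/6929 → turn +1·90°
n=4: pose=(6,-1,W); sL=40/53, sR=200/281; mL=-5940/14893, mR=640/14893; mL+mR=-100/281 → advance -1; mR−mL=6580/14893 → turn +1·90°
n=5: pose=(7,-1,S); sL=50/101, sR=25/41; mL=-1575/8282, mR=-475/4141; mL+mR=-25/82 → advance -1; mR−mL=625/8282 → turn +1·90°
n=6: pose=(7,0,E); sL=200/477, sR=200/457; mL=-43700/217989, mR=-4000/217989; mL+mR=-100/457 → advance -1; mR−mL=39700/217989 → turn +1·90°
n=7: pose=(6,0,N); sL=100/169, sR=20/41; mL=-2410/6929, mR=720/6929; mL+mR=-10/41 → advance -1; mR−mL=3130/6929 → turn +1·90°

0 40/53 200/281 -5940/14893 640/14893 6 -1 W
1 50/101 25/41 -1575/8282 -475/4141 7 -1 S
2 200/477 200/457 -43700/217989 -4000/217989 7 0 E
3 100/169 20/41 -2410/6929 720/6929 6 0 N
4 40/53 200/281 -5940/14893 640/14893 6 -1 W
5 50/101 25/41 -1575/8282 -475/4141 7 -1 S
6 200/477 200/457 -43700/217989 -4000/217989 7 0 E
7 100/169 20/41 -2410/6929 720/6929 6 0 N
final 6 -1 W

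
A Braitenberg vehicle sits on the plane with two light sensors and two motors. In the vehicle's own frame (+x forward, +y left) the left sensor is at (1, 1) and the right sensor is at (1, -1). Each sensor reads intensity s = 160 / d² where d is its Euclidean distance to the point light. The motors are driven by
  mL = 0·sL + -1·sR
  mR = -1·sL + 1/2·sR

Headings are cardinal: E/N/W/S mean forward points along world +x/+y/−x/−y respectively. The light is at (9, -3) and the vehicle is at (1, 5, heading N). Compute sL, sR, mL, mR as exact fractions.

80/81 16/13 -16/13 -392/1053

left sensor world pos  = (0, 6); dL² = 162
right sensor world pos = (2, 6); dR² = 130
sL = 160/162 = 80/81
sR = 160/130 = 16/13
mL = 0·sL + -1·sR = -16/13
mR = -1·sL + 1/2·sR = -392/1053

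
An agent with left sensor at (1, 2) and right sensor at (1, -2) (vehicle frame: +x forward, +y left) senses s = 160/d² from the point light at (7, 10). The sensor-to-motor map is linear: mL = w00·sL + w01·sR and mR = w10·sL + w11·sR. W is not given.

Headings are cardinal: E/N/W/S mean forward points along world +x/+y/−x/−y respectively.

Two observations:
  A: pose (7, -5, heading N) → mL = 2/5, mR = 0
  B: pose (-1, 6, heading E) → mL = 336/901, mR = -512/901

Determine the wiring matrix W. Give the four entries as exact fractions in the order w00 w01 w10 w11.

obs A: pose=(7,-5,N) → sL=4/5, sR=4/5, mL=2/5, mR=0
obs B: pose=(-1,6,E) → sL=160/53, sR=32/17, mL=336/901, mR=-512/901
sensor matrix S = [[4/5, 4/5], [160/53, 32/17]]; det S = -4096/4505
solve [mL_A; mL_B] = S·[w00; w01] and [mR_A; mR_B] = S·[w10; w11]:
  w00 = -1/2, w01 = 1, w10 = -1/2, w11 = 1/2

-1/2 1 -1/2 1/2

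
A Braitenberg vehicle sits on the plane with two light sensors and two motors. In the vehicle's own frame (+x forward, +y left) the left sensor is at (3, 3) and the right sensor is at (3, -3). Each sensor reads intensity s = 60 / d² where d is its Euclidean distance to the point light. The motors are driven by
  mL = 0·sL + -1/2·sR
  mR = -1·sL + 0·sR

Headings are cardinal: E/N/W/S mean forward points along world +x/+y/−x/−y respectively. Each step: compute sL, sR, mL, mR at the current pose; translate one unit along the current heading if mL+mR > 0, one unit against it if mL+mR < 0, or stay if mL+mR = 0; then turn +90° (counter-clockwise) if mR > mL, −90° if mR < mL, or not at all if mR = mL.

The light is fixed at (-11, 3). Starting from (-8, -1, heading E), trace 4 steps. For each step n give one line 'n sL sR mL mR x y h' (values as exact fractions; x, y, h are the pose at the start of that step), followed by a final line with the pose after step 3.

0 60/37 12/17 -6/17 -60/37 -8 -1 E
1 30/37 6/5 -3/5 -30/37 -9 -1 S
2 60/37 60 -30 -60/37 -9 0 W
3 5/6 5/3 -5/6 -5/6 -8 0 S
final -8 1 S

n=0: pose=(-8,-1,E); sL=60/37, sR=12/17; mL=-6/17, mR=-60/37; mL+mR=-1242/629 → advance -1; mR−mL=-798/629 → turn -1·90°
n=1: pose=(-9,-1,S); sL=30/37, sR=6/5; mL=-3/5, mR=-30/37; mL+mR=-261/185 → advance -1; mR−mL=-39/185 → turn -1·90°
n=2: pose=(-9,0,W); sL=60/37, sR=60; mL=-30, mR=-60/37; mL+mR=-1170/37 → advance -1; mR−mL=1050/37 → turn +1·90°
n=3: pose=(-8,0,S); sL=5/6, sR=5/3; mL=-5/6, mR=-5/6; mL+mR=-5/3 → advance -1; mR−mL=0 → turn +0·90°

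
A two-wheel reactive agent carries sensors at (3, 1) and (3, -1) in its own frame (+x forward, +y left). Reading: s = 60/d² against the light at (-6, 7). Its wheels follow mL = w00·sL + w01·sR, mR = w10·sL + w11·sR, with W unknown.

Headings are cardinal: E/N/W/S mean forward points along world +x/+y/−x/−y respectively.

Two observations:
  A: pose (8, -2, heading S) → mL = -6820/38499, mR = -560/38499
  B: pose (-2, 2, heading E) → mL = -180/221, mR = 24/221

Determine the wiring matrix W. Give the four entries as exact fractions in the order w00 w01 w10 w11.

obs A: pose=(8,-2,S) → sL=20/123, sR=60/313, mL=-6820/38499, mR=-560/38499
obs B: pose=(-2,2,E) → sL=12/13, sR=12/17, mL=-180/221, mR=24/221
sensor matrix S = [[20/123, 60/313], [12/13, 12/17]]; det S = -176320/2836093
solve [mL_A; mL_B] = S·[w00; w01] and [mR_A; mR_B] = S·[w10; w11]:
  w00 = -1/2, w01 = -1/2, w10 = 1/2, w11 = -1/2

-1/2 -1/2 1/2 -1/2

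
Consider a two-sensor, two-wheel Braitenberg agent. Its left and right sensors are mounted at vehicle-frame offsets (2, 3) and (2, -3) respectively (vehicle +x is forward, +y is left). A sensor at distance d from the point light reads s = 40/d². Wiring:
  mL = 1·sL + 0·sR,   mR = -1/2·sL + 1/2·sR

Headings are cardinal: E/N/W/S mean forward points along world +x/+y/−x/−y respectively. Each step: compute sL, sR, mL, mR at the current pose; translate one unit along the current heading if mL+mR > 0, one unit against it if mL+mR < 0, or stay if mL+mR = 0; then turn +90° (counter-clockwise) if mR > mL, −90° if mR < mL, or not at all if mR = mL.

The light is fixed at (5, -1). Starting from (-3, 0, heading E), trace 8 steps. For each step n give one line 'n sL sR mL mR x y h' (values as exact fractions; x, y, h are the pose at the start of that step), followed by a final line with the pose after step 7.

n=0: pose=(-3,0,E); sL=10/13, sR=1; mL=10/13, mR=3/26; mL+mR=23/26 → advance +1; mR−mL=-17/26 → turn -1·90°
n=1: pose=(-2,0,S); sL=40/17, sR=40/101; mL=40/17, mR=-1680/1717; mL+mR=2360/1717 → advance +1; mR−mL=-5720/1717 → turn -1·90°
n=2: pose=(-2,-1,W); sL=4/9, sR=4/9; mL=4/9, mR=0; mL+mR=4/9 → advance +1; mR−mL=-4/9 → turn -1·90°
n=3: pose=(-3,-1,N); sL=8/25, sR=40/29; mL=8/25, mR=384/725; mL+mR=616/725 → advance +1; mR−mL=152/725 → turn +1·90°
n=4: pose=(-3,0,W); sL=5/13, sR=10/29; mL=5/13, mR=-15/754; mL+mR=275/754 → advance +1; mR−mL=-305/754 → turn -1·90°
n=5: pose=(-4,0,N); sL=40/153, sR=8/9; mL=40/153, mR=16/51; mL+mR=88/153 → advance +1; mR−mL=8/153 → turn +1·90°
n=6: pose=(-4,1,W); sL=20/61, sR=20/73; mL=20/61, mR=-120/4453; mL+mR=1340/4453 → advance +1; mR−mL=-1580/4453 → turn -1·90°
n=7: pose=(-5,1,N); sL=8/37, sR=8/13; mL=8/37, mR=96/481; mL+mR=200/481 → advance +1; mR−mL=-8/481 → turn -1·90°

0 10/13 1 10/13 3/26 -3 0 E
1 40/17 40/101 40/17 -1680/1717 -2 0 S
2 4/9 4/9 4/9 0 -2 -1 W
3 8/25 40/29 8/25 384/725 -3 -1 N
4 5/13 10/29 5/13 -15/754 -3 0 W
5 40/153 8/9 40/153 16/51 -4 0 N
6 20/61 20/73 20/61 -120/4453 -4 1 W
7 8/37 8/13 8/37 96/481 -5 1 N
final -5 2 E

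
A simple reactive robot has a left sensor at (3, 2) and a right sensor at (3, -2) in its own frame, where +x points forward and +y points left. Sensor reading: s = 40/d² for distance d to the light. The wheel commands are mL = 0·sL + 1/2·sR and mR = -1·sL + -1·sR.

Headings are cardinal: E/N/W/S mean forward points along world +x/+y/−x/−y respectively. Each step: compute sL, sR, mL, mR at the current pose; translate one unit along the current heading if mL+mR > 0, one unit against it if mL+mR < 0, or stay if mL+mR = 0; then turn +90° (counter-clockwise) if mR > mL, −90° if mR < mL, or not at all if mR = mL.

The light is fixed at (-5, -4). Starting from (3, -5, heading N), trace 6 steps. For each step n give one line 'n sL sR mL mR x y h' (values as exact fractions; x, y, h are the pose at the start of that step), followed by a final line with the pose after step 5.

n=0: pose=(3,-5,N); sL=1, sR=5/13; mL=5/26, mR=-18/13; mL+mR=-31/26 → advance -1; mR−mL=-41/26 → turn -1·90°
n=1: pose=(3,-6,E); sL=40/121, sR=40/137; mL=20/137, mR=-10320/16577; mL+mR=-7900/16577 → advance -1; mR−mL=-12740/16577 → turn -1·90°
n=2: pose=(2,-6,S); sL=20/53, sR=4/5; mL=2/5, mR=-312/265; mL+mR=-206/265 → advance -1; mR−mL=-418/265 → turn -1·90°
n=3: pose=(2,-5,W); sL=8/5, sR=40/17; mL=20/17, mR=-336/85; mL+mR=-236/85 → advance -1; mR−mL=-436/85 → turn -1·90°
n=4: pose=(3,-5,N); sL=1, sR=5/13; mL=5/26, mR=-18/13; mL+mR=-31/26 → advance -1; mR−mL=-41/26 → turn -1·90°
n=5: pose=(3,-6,E); sL=40/121, sR=40/137; mL=20/137, mR=-10320/16577; mL+mR=-7900/16577 → advance -1; mR−mL=-12740/16577 → turn -1·90°

0 1 5/13 5/26 -18/13 3 -5 N
1 40/121 40/137 20/137 -10320/16577 3 -6 E
2 20/53 4/5 2/5 -312/265 2 -6 S
3 8/5 40/17 20/17 -336/85 2 -5 W
4 1 5/13 5/26 -18/13 3 -5 N
5 40/121 40/137 20/137 -10320/16577 3 -6 E
final 2 -6 S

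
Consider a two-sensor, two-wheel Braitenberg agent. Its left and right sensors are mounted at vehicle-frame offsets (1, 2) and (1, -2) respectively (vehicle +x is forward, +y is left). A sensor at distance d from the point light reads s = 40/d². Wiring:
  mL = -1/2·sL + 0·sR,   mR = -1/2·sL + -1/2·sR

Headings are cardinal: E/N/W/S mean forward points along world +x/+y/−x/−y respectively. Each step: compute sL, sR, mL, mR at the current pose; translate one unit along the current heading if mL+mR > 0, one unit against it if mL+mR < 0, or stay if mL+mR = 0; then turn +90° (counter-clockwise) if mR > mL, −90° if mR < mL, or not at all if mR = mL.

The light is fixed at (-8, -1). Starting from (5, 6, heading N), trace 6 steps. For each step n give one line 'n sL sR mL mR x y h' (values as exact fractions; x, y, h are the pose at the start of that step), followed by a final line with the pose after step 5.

n=0: pose=(5,6,N); sL=8/37, sR=40/289; mL=-4/37, mR=-1896/10693; mL+mR=-3052/10693 → advance -1; mR−mL=-20/289 → turn -1·90°
n=1: pose=(5,5,E); sL=2/13, sR=10/53; mL=-1/13, mR=-118/689; mL+mR=-171/689 → advance -1; mR−mL=-5/53 → turn -1·90°
n=2: pose=(4,5,S); sL=40/221, sR=8/25; mL=-20/221, mR=-1384/5525; mL+mR=-1884/5525 → advance -1; mR−mL=-4/25 → turn -1·90°
n=3: pose=(4,6,W); sL=20/73, sR=20/101; mL=-10/73, mR=-1740/7373; mL+mR=-2750/7373 → advance -1; mR−mL=-10/101 → turn -1·90°
n=4: pose=(5,6,N); sL=8/37, sR=40/289; mL=-4/37, mR=-1896/10693; mL+mR=-3052/10693 → advance -1; mR−mL=-20/289 → turn -1·90°
n=5: pose=(5,5,E); sL=2/13, sR=10/53; mL=-1/13, mR=-118/689; mL+mR=-171/689 → advance -1; mR−mL=-5/53 → turn -1·90°

0 8/37 40/289 -4/37 -1896/10693 5 6 N
1 2/13 10/53 -1/13 -118/689 5 5 E
2 40/221 8/25 -20/221 -1384/5525 4 5 S
3 20/73 20/101 -10/73 -1740/7373 4 6 W
4 8/37 40/289 -4/37 -1896/10693 5 6 N
5 2/13 10/53 -1/13 -118/689 5 5 E
final 4 5 S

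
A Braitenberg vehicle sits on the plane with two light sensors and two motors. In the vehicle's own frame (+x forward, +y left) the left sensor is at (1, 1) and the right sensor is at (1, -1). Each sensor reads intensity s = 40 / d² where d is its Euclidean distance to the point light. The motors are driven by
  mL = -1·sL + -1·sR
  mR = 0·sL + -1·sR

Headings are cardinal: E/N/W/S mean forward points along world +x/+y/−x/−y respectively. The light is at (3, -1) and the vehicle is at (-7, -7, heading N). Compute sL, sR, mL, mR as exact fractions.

left sensor world pos  = (-8, -6); dL² = 146
right sensor world pos = (-6, -6); dR² = 106
sL = 40/146 = 20/73
sR = 40/106 = 20/53
mL = -1·sL + -1·sR = -2520/3869
mR = 0·sL + -1·sR = -20/53

20/73 20/53 -2520/3869 -20/53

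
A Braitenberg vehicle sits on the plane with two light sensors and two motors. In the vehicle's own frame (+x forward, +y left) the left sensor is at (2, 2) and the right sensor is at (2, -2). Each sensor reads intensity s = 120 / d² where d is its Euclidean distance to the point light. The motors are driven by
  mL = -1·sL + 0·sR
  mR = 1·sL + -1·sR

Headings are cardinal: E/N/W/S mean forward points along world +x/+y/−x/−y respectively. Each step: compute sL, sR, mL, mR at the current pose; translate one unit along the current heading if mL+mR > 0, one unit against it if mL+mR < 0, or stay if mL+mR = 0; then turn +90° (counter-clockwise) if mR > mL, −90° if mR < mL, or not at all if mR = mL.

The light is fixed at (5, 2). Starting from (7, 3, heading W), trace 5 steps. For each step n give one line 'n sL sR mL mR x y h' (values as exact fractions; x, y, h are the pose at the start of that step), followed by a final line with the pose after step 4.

0 120 40/3 -120 320/3 7 3 W
1 60/13 60 -60/13 -720/13 8 3 S
2 120 120/17 -120 1920/17 8 4 W
3 10/3 30 -10/3 -80/3 9 4 S
4 24 120/29 -24 576/29 9 5 W
final 10 5 S

n=0: pose=(7,3,W); sL=120, sR=40/3; mL=-120, mR=320/3; mL+mR=-40/3 → advance -1; mR−mL=680/3 → turn +1·90°
n=1: pose=(8,3,S); sL=60/13, sR=60; mL=-60/13, mR=-720/13; mL+mR=-60 → advance -1; mR−mL=-660/13 → turn -1·90°
n=2: pose=(8,4,W); sL=120, sR=120/17; mL=-120, mR=1920/17; mL+mR=-120/17 → advance -1; mR−mL=3960/17 → turn +1·90°
n=3: pose=(9,4,S); sL=10/3, sR=30; mL=-10/3, mR=-80/3; mL+mR=-30 → advance -1; mR−mL=-70/3 → turn -1·90°
n=4: pose=(9,5,W); sL=24, sR=120/29; mL=-24, mR=576/29; mL+mR=-120/29 → advance -1; mR−mL=1272/29 → turn +1·90°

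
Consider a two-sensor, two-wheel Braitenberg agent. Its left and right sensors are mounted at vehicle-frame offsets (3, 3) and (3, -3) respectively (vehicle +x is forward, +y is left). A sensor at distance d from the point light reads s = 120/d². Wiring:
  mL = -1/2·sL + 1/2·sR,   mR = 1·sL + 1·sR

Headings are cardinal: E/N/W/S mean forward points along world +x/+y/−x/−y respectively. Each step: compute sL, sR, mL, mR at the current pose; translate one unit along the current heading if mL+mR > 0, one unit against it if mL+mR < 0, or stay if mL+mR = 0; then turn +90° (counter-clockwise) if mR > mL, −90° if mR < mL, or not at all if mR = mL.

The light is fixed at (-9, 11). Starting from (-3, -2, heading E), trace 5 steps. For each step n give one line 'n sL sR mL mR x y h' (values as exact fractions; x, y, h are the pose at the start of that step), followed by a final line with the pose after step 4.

n=0: pose=(-3,-2,E); sL=120/181, sR=120/337; mL=-9360/60997, mR=62160/60997; mL+mR=52800/60997 → advance +1; mR−mL=71520/60997 → turn +1·90°
n=1: pose=(-2,-2,N); sL=30/29, sR=3/5; mL=-63/290, mR=237/145; mL+mR=411/290 → advance +1; mR−mL=537/290 → turn +1·90°
n=2: pose=(-2,-1,W); sL=120/241, sR=120/97; mL=8640/23377, mR=40560/23377; mL+mR=49200/23377 → advance +1; mR−mL=31920/23377 → turn +1·90°
n=3: pose=(-3,-1,S); sL=20/51, sR=20/39; mL=40/663, mR=200/221; mL+mR=640/663 → advance +1; mR−mL=560/663 → turn +1·90°
n=4: pose=(-3,-2,E); sL=120/181, sR=120/337; mL=-9360/60997, mR=62160/60997; mL+mR=52800/60997 → advance +1; mR−mL=71520/60997 → turn +1·90°

0 120/181 120/337 -9360/60997 62160/60997 -3 -2 E
1 30/29 3/5 -63/290 237/145 -2 -2 N
2 120/241 120/97 8640/23377 40560/23377 -2 -1 W
3 20/51 20/39 40/663 200/221 -3 -1 S
4 120/181 120/337 -9360/60997 62160/60997 -3 -2 E
final -2 -2 N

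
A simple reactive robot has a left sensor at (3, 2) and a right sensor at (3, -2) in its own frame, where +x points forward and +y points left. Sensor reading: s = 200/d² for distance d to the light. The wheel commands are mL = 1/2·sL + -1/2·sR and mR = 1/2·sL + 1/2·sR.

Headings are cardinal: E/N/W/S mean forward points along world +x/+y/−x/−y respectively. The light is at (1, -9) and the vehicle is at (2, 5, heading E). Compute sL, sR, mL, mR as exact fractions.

left sensor world pos  = (5, 7); dL² = 272
right sensor world pos = (5, 3); dR² = 160
sL = 200/272 = 25/34
sR = 200/160 = 5/4
mL = 1/2·sL + -1/2·sR = -35/136
mR = 1/2·sL + 1/2·sR = 135/136

25/34 5/4 -35/136 135/136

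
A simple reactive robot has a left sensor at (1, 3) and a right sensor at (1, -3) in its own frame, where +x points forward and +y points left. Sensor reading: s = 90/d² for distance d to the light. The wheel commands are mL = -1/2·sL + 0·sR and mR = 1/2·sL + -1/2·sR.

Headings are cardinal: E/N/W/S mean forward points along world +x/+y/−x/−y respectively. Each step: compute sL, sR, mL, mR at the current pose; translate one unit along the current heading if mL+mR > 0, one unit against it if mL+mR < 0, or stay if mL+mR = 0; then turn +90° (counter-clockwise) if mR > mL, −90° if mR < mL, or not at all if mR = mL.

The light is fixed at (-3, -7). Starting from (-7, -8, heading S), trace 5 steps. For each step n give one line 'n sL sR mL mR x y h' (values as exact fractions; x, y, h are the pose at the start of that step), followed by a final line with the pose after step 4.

0 18 90/53 -9 432/53 -7 -8 S
1 5 5 -5/2 0 -7 -7 E
2 18/13 18 -9/13 -108/13 -8 -7 N
3 9/2 45/16 -9/4 27/32 -8 -8 E
4 10/9 10 -5/9 -40/9 -9 -8 N
final -9 -9 E

n=0: pose=(-7,-8,S); sL=18, sR=90/53; mL=-9, mR=432/53; mL+mR=-45/53 → advance -1; mR−mL=909/53 → turn +1·90°
n=1: pose=(-7,-7,E); sL=5, sR=5; mL=-5/2, mR=0; mL+mR=-5/2 → advance -1; mR−mL=5/2 → turn +1·90°
n=2: pose=(-8,-7,N); sL=18/13, sR=18; mL=-9/13, mR=-108/13; mL+mR=-9 → advance -1; mR−mL=-99/13 → turn -1·90°
n=3: pose=(-8,-8,E); sL=9/2, sR=45/16; mL=-9/4, mR=27/32; mL+mR=-45/32 → advance -1; mR−mL=99/32 → turn +1·90°
n=4: pose=(-9,-8,N); sL=10/9, sR=10; mL=-5/9, mR=-40/9; mL+mR=-5 → advance -1; mR−mL=-35/9 → turn -1·90°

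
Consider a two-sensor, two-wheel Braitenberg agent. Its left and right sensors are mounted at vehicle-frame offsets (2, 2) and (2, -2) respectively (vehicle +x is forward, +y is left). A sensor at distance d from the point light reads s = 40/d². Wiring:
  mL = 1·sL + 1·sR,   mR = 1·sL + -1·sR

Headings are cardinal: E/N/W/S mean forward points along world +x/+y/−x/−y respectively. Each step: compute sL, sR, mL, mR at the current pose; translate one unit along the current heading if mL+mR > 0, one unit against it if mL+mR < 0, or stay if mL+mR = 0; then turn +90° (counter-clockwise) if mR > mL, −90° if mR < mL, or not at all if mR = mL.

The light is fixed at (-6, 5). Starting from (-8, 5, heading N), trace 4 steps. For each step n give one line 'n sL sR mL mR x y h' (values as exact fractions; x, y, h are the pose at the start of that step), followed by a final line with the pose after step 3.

n=0: pose=(-8,5,N); sL=2, sR=10; mL=12, mR=-8; mL+mR=4 → advance +1; mR−mL=-20 → turn -1·90°
n=1: pose=(-8,6,E); sL=40/9, sR=40; mL=400/9, mR=-320/9; mL+mR=80/9 → advance +1; mR−mL=-80 → turn -1·90°
n=2: pose=(-7,6,S); sL=20, sR=4; mL=24, mR=16; mL+mR=40 → advance +1; mR−mL=-8 → turn -1·90°
n=3: pose=(-7,5,W); sL=40/13, sR=40/13; mL=80/13, mR=0; mL+mR=80/13 → advance +1; mR−mL=-80/13 → turn -1·90°

0 2 10 12 -8 -8 5 N
1 40/9 40 400/9 -320/9 -8 6 E
2 20 4 24 16 -7 6 S
3 40/13 40/13 80/13 0 -7 5 W
final -8 5 N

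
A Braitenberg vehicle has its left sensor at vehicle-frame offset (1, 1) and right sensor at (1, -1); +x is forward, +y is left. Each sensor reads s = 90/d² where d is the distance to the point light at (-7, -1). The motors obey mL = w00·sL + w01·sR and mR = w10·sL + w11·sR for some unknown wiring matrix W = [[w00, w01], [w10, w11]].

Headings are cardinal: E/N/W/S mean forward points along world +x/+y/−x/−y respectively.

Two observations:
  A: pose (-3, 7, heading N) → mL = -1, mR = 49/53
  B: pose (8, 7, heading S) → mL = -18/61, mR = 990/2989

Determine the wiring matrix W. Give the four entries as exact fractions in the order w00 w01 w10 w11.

obs A: pose=(-3,7,N) → sL=1, sR=45/53, mL=-1, mR=49/53
obs B: pose=(8,7,S) → sL=18/61, sR=18/49, mL=-18/61, mR=990/2989
sensor matrix S = [[1, 45/53], [18/61, 18/49]]; det S = 18504/158417
solve [mL_A; mL_B] = S·[w00; w01] and [mR_A; mR_B] = S·[w10; w11]:
  w00 = -1, w01 = 0, w10 = 1/2, w11 = 1/2

-1 0 1/2 1/2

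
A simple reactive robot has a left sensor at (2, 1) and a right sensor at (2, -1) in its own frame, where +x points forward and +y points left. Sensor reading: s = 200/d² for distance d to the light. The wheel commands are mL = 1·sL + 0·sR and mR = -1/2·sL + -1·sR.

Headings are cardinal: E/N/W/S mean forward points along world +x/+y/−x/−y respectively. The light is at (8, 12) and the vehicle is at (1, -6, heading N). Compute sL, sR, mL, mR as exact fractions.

5/8 50/73 5/8 -1165/1168

left sensor world pos  = (0, -4); dL² = 320
right sensor world pos = (2, -4); dR² = 292
sL = 200/320 = 5/8
sR = 200/292 = 50/73
mL = 1·sL + 0·sR = 5/8
mR = -1/2·sL + -1·sR = -1165/1168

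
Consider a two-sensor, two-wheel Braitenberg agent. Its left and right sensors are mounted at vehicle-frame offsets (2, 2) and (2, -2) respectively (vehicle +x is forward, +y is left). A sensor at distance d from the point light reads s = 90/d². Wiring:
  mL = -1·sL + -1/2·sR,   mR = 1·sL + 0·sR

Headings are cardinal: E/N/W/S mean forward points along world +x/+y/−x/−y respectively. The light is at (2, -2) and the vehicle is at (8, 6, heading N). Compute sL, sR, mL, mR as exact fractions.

left sensor world pos  = (6, 8); dL² = 116
right sensor world pos = (10, 8); dR² = 164
sL = 90/116 = 45/58
sR = 90/164 = 45/82
mL = -1·sL + -1/2·sR = -4995/4756
mR = 1·sL + 0·sR = 45/58

45/58 45/82 -4995/4756 45/58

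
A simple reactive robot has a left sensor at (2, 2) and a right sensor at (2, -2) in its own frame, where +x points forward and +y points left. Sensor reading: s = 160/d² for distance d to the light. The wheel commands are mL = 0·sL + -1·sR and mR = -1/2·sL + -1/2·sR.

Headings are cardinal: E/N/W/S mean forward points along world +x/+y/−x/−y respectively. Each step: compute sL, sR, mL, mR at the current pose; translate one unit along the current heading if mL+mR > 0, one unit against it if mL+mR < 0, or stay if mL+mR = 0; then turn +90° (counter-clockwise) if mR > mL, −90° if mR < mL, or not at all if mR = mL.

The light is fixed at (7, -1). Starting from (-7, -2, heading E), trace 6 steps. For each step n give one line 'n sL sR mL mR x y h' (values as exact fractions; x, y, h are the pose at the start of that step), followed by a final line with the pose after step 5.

0 32/29 160/153 -160/153 -4768/4437 -7 -2 E
1 80/89 80/149 -80/149 -9520/13261 -8 -2 S
2 160/293 160/293 -160/293 -160/293 -8 -1 W
3 8/13 8/13 -8/13 -8/13 -7 -1 W
4 160/229 160/229 -160/229 -160/229 -6 -1 W
5 4/5 4/5 -4/5 -4/5 -5 -1 W
final -4 -1 W

n=0: pose=(-7,-2,E); sL=32/29, sR=160/153; mL=-160/153, mR=-4768/4437; mL+mR=-3136/1479 → advance -1; mR−mL=-128/4437 → turn -1·90°
n=1: pose=(-8,-2,S); sL=80/89, sR=80/149; mL=-80/149, mR=-9520/13261; mL+mR=-16640/13261 → advance -1; mR−mL=-2400/13261 → turn -1·90°
n=2: pose=(-8,-1,W); sL=160/293, sR=160/293; mL=-160/293, mR=-160/293; mL+mR=-320/293 → advance -1; mR−mL=0 → turn +0·90°
n=3: pose=(-7,-1,W); sL=8/13, sR=8/13; mL=-8/13, mR=-8/13; mL+mR=-16/13 → advance -1; mR−mL=0 → turn +0·90°
n=4: pose=(-6,-1,W); sL=160/229, sR=160/229; mL=-160/229, mR=-160/229; mL+mR=-320/229 → advance -1; mR−mL=0 → turn +0·90°
n=5: pose=(-5,-1,W); sL=4/5, sR=4/5; mL=-4/5, mR=-4/5; mL+mR=-8/5 → advance -1; mR−mL=0 → turn +0·90°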